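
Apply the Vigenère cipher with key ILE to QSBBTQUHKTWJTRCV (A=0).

Repeat the key across the message: ILEILEILEILEILEI
Q(16)+I(8): 24 → Y
S(18)+L(11): 29≡3 → D
B(1)+E(4): 5 → F
B(1)+I(8): 9 → J
T(19)+L(11): 30≡4 → E
Q(16)+E(4): 20 → U
U(20)+I(8): 28≡2 → C
H(7)+L(11): 18 → S
K(10)+E(4): 14 → O
T(19)+I(8): 27≡1 → B
W(22)+L(11): 33≡7 → H
J(9)+E(4): 13 → N
T(19)+I(8): 27≡1 → B
R(17)+L(11): 28≡2 → C
C(2)+E(4): 6 → G
V(21)+I(8): 29≡3 → D

YDFJEUCSOBHNBCGD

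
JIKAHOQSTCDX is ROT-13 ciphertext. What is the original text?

J(9): 9−13=-4≡22 → W
I(8): 8−13=-5≡21 → V
K(10): 10−13=-3≡23 → X
A(0): 0−13=-13≡13 → N
H(7): 7−13=-6≡20 → U
O(14): 14−13=1 → B
Q(16): 16−13=3 → D
S(18): 18−13=5 → F
T(19): 19−13=6 → G
C(2): 2−13=-11≡15 → P
D(3): 3−13=-10≡16 → Q
X(23): 23−13=10 → K

WVXNUBDFGPQK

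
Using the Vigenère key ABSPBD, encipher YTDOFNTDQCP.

Repeat the key across the message: ABSPBDABSPB
Y(24)+A(0): 24 → Y
T(19)+B(1): 20 → U
D(3)+S(18): 21 → V
O(14)+P(15): 29≡3 → D
F(5)+B(1): 6 → G
N(13)+D(3): 16 → Q
T(19)+A(0): 19 → T
D(3)+B(1): 4 → E
Q(16)+S(18): 34≡8 → I
C(2)+P(15): 17 → R
P(15)+B(1): 16 → Q

YUVDGQTEIRQ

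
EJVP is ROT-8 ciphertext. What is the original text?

WBNH

E(4): 4−8=-4≡22 → W
J(9): 9−8=1 → B
V(21): 21−8=13 → N
P(15): 15−8=7 → H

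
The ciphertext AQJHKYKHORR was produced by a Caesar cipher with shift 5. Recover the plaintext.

VLECFTFCJMM

A(0): 0−5=-5≡21 → V
Q(16): 16−5=11 → L
J(9): 9−5=4 → E
H(7): 7−5=2 → C
K(10): 10−5=5 → F
Y(24): 24−5=19 → T
K(10): 10−5=5 → F
H(7): 7−5=2 → C
O(14): 14−5=9 → J
R(17): 17−5=12 → M
R(17): 17−5=12 → M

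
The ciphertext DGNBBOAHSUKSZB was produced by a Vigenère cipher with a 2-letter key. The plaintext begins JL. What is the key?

UV

Subtract each crib letter from the matching ciphertext letter (mod 26):
D(3)−J(9)=-6≡20 → U
G(6)−L(11)=-5≡21 → V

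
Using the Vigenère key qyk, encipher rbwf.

Repeat the key across the message: qykq
r(17)+q(16): 33≡7 → h
b(1)+y(24): 25 → z
w(22)+k(10): 32≡6 → g
f(5)+q(16): 21 → v

hzgv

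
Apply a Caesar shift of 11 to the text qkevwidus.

bvpghtofd

q(16): 16+11=27≡1 → b
k(10): 10+11=21 → v
e(4): 4+11=15 → p
v(21): 21+11=32≡6 → g
w(22): 22+11=33≡7 → h
i(8): 8+11=19 → t
d(3): 3+11=14 → o
u(20): 20+11=31≡5 → f
s(18): 18+11=29≡3 → d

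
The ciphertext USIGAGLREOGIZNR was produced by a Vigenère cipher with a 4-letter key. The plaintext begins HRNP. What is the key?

NBVR

Subtract each crib letter from the matching ciphertext letter (mod 26):
U(20)−H(7)=13 → N
S(18)−R(17)=1 → B
I(8)−N(13)=-5≡21 → V
G(6)−P(15)=-9≡17 → R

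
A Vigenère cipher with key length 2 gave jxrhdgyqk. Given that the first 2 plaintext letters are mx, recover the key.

Subtract each crib letter from the matching ciphertext letter (mod 26):
j(9)−m(12)=-3≡23 → x
x(23)−x(23)=0 → a

xa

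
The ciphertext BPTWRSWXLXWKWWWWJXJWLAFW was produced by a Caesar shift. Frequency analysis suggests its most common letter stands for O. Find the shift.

8

The most frequent ciphertext letter is W (appears 9 times).
W is position 22; O is position 14.
Shift = 8.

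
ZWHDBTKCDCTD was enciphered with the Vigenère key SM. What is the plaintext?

Repeat the key across the ciphertext: SMSMSMSMSMSM
Z(25)−S(18): 7 → H
W(22)−M(12): 10 → K
H(7)−S(18): -11≡15 → P
D(3)−M(12): -9≡17 → R
B(1)−S(18): -17≡9 → J
T(19)−M(12): 7 → H
K(10)−S(18): -8≡18 → S
C(2)−M(12): -10≡16 → Q
D(3)−S(18): -15≡11 → L
C(2)−M(12): -10≡16 → Q
T(19)−S(18): 1 → B
D(3)−M(12): -9≡17 → R

HKPRJHSQLQBR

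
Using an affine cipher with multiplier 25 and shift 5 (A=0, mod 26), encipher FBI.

F(5): 25·5+5=130≡0 → A
B(1): 25·1+5=30≡4 → E
I(8): 25·8+5=205≡23 → X

AEX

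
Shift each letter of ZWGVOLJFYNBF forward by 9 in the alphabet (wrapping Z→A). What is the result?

IFPEXUSOHWKO

Z(25): 25+9=34≡8 → I
W(22): 22+9=31≡5 → F
G(6): 6+9=15 → P
V(21): 21+9=30≡4 → E
O(14): 14+9=23 → X
L(11): 11+9=20 → U
J(9): 9+9=18 → S
F(5): 5+9=14 → O
Y(24): 24+9=33≡7 → H
N(13): 13+9=22 → W
B(1): 1+9=10 → K
F(5): 5+9=14 → O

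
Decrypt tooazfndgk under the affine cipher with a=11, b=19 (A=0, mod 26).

ajjdkuqinl

The inverse of 11 mod 26 is 19, since 11·19=209≡1. Apply D(y)=19·(y−19) mod 26:
t(19): 19·(19−19)=0 → a
o(14): 19·(14−19)=-95≡9 → j
o(14): 19·(14−19)=-95≡9 → j
a(0): 19·(0−19)=-361≡3 → d
z(25): 19·(25−19)=114≡10 → k
f(5): 19·(5−19)=-266≡20 → u
n(13): 19·(13−19)=-114≡16 → q
d(3): 19·(3−19)=-304≡8 → i
g(6): 19·(6−19)=-247≡13 → n
k(10): 19·(10−19)=-171≡11 → l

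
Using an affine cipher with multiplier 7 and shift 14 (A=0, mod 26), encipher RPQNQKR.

R(17): 7·17+14=133≡3 → D
P(15): 7·15+14=119≡15 → P
Q(16): 7·16+14=126≡22 → W
N(13): 7·13+14=105≡1 → B
Q(16): 7·16+14=126≡22 → W
K(10): 7·10+14=84≡6 → G
R(17): 7·17+14=133≡3 → D

DPWBWGD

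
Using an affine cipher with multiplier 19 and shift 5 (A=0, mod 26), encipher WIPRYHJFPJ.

W(22): 19·22+5=423≡7 → H
I(8): 19·8+5=157≡1 → B
P(15): 19·15+5=290≡4 → E
R(17): 19·17+5=328≡16 → Q
Y(24): 19·24+5=461≡19 → T
H(7): 19·7+5=138≡8 → I
J(9): 19·9+5=176≡20 → U
F(5): 19·5+5=100≡22 → W
P(15): 19·15+5=290≡4 → E
J(9): 19·9+5=176≡20 → U

HBEQTIUWEU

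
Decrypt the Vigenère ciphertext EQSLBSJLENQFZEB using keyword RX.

NTBOKVSONQZIIHK

Repeat the key across the ciphertext: RXRXRXRXRXRXRXR
E(4)−R(17): -13≡13 → N
Q(16)−X(23): -7≡19 → T
S(18)−R(17): 1 → B
L(11)−X(23): -12≡14 → O
B(1)−R(17): -16≡10 → K
S(18)−X(23): -5≡21 → V
J(9)−R(17): -8≡18 → S
L(11)−X(23): -12≡14 → O
E(4)−R(17): -13≡13 → N
N(13)−X(23): -10≡16 → Q
Q(16)−R(17): -1≡25 → Z
F(5)−X(23): -18≡8 → I
Z(25)−R(17): 8 → I
E(4)−X(23): -19≡7 → H
B(1)−R(17): -16≡10 → K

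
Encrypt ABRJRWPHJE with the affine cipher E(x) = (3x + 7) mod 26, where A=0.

A(0): 3·0+7=7 → H
B(1): 3·1+7=10 → K
R(17): 3·17+7=58≡6 → G
J(9): 3·9+7=34≡8 → I
R(17): 3·17+7=58≡6 → G
W(22): 3·22+7=73≡21 → V
P(15): 3·15+7=52≡0 → A
H(7): 3·7+7=28≡2 → C
J(9): 3·9+7=34≡8 → I
E(4): 3·4+7=19 → T

HKGIGVACIT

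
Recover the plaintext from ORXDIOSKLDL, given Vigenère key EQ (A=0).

Repeat the key across the ciphertext: EQEQEQEQEQE
O(14)−E(4): 10 → K
R(17)−Q(16): 1 → B
X(23)−E(4): 19 → T
D(3)−Q(16): -13≡13 → N
I(8)−E(4): 4 → E
O(14)−Q(16): -2≡24 → Y
S(18)−E(4): 14 → O
K(10)−Q(16): -6≡20 → U
L(11)−E(4): 7 → H
D(3)−Q(16): -13≡13 → N
L(11)−E(4): 7 → H

KBTNEYOUHNH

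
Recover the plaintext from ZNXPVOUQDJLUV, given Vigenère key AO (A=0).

ZZXBVAUCDVLGV

Repeat the key across the ciphertext: AOAOAOAOAOAOA
Z(25)−A(0): 25 → Z
N(13)−O(14): -1≡25 → Z
X(23)−A(0): 23 → X
P(15)−O(14): 1 → B
V(21)−A(0): 21 → V
O(14)−O(14): 0 → A
U(20)−A(0): 20 → U
Q(16)−O(14): 2 → C
D(3)−A(0): 3 → D
J(9)−O(14): -5≡21 → V
L(11)−A(0): 11 → L
U(20)−O(14): 6 → G
V(21)−A(0): 21 → V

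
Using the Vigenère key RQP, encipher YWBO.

Repeat the key across the message: RQPR
Y(24)+R(17): 41≡15 → P
W(22)+Q(16): 38≡12 → M
B(1)+P(15): 16 → Q
O(14)+R(17): 31≡5 → F

PMQF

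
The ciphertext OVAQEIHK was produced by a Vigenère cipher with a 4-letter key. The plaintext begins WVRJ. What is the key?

SAJH

Subtract each crib letter from the matching ciphertext letter (mod 26):
O(14)−W(22)=-8≡18 → S
V(21)−V(21)=0 → A
A(0)−R(17)=-17≡9 → J
Q(16)−J(9)=7 → H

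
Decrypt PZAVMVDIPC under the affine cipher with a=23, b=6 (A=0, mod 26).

The inverse of 23 mod 26 is 17, since 23·17=391≡1. Apply D(y)=17·(y−6) mod 26:
P(15): 17·(15−6)=153≡23 → X
Z(25): 17·(25−6)=323≡11 → L
A(0): 17·(0−6)=-102≡2 → C
V(21): 17·(21−6)=255≡21 → V
M(12): 17·(12−6)=102≡24 → Y
V(21): 17·(21−6)=255≡21 → V
D(3): 17·(3−6)=-51≡1 → B
I(8): 17·(8−6)=34≡8 → I
P(15): 17·(15−6)=153≡23 → X
C(2): 17·(2−6)=-68≡10 → K

XLCVYVBIXK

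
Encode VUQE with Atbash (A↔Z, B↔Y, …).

EFJV

V(21) → E(4)
U(20) → F(5)
Q(16) → J(9)
E(4) → V(21)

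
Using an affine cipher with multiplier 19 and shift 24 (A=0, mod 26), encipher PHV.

XBH

P(15): 19·15+24=309≡23 → X
H(7): 19·7+24=157≡1 → B
V(21): 19·21+24=423≡7 → H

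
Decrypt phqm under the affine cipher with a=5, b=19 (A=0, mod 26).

The inverse of 5 mod 26 is 21, since 5·21=105≡1. Apply D(y)=21·(y−19) mod 26:
p(15): 21·(15−19)=-84≡20 → u
h(7): 21·(7−19)=-252≡8 → i
q(16): 21·(16−19)=-63≡15 → p
m(12): 21·(12−19)=-147≡9 → j

uipj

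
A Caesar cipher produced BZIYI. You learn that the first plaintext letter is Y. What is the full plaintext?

YWFVF

From the crib: B(1)−Y(24)=-23≡3, so the shift is 3.
Subtract 3 from each ciphertext letter:
B(1): 1−3=-2≡24 → Y
Z(25): 25−3=22 → W
I(8): 8−3=5 → F
Y(24): 24−3=21 → V
I(8): 8−3=5 → F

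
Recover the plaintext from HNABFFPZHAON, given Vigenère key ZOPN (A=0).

IZLOGRAMIMZA

Repeat the key across the ciphertext: ZOPNZOPNZOPN
H(7)−Z(25): -18≡8 → I
N(13)−O(14): -1≡25 → Z
A(0)−P(15): -15≡11 → L
B(1)−N(13): -12≡14 → O
F(5)−Z(25): -20≡6 → G
F(5)−O(14): -9≡17 → R
P(15)−P(15): 0 → A
Z(25)−N(13): 12 → M
H(7)−Z(25): -18≡8 → I
A(0)−O(14): -14≡12 → M
O(14)−P(15): -1≡25 → Z
N(13)−N(13): 0 → A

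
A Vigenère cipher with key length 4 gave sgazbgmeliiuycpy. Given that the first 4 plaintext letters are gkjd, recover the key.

mwrw

Subtract each crib letter from the matching ciphertext letter (mod 26):
s(18)−g(6)=12 → m
g(6)−k(10)=-4≡22 → w
a(0)−j(9)=-9≡17 → r
z(25)−d(3)=22 → w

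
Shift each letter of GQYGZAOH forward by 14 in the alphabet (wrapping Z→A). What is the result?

G(6): 6+14=20 → U
Q(16): 16+14=30≡4 → E
Y(24): 24+14=38≡12 → M
G(6): 6+14=20 → U
Z(25): 25+14=39≡13 → N
A(0): 0+14=14 → O
O(14): 14+14=28≡2 → C
H(7): 7+14=21 → V

UEMUNOCV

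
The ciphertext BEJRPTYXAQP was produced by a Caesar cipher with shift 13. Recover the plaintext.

B(1): 1−13=-12≡14 → O
E(4): 4−13=-9≡17 → R
J(9): 9−13=-4≡22 → W
R(17): 17−13=4 → E
P(15): 15−13=2 → C
T(19): 19−13=6 → G
Y(24): 24−13=11 → L
X(23): 23−13=10 → K
A(0): 0−13=-13≡13 → N
Q(16): 16−13=3 → D
P(15): 15−13=2 → C

ORWECGLKNDC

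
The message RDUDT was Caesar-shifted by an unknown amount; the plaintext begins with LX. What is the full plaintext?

LXOXN

From the crib: R(17)−L(11)=6, so the shift is 6.
Subtract 6 from each ciphertext letter:
R(17): 17−6=11 → L
D(3): 3−6=-3≡23 → X
U(20): 20−6=14 → O
D(3): 3−6=-3≡23 → X
T(19): 19−6=13 → N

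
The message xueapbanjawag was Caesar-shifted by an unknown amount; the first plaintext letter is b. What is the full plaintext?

byietferneaek

From the crib: x(23)−b(1)=22, so the shift is 22.
Subtract 22 from each ciphertext letter:
x(23): 23−22=1 → b
u(20): 20−22=-2≡24 → y
e(4): 4−22=-18≡8 → i
a(0): 0−22=-22≡4 → e
p(15): 15−22=-7≡19 → t
b(1): 1−22=-21≡5 → f
a(0): 0−22=-22≡4 → e
n(13): 13−22=-9≡17 → r
j(9): 9−22=-13≡13 → n
a(0): 0−22=-22≡4 → e
w(22): 22−22=0 → a
a(0): 0−22=-22≡4 → e
g(6): 6−22=-16≡10 → k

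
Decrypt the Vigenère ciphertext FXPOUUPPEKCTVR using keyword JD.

Repeat the key across the ciphertext: JDJDJDJDJDJDJD
F(5)−J(9): -4≡22 → W
X(23)−D(3): 20 → U
P(15)−J(9): 6 → G
O(14)−D(3): 11 → L
U(20)−J(9): 11 → L
U(20)−D(3): 17 → R
P(15)−J(9): 6 → G
P(15)−D(3): 12 → M
E(4)−J(9): -5≡21 → V
K(10)−D(3): 7 → H
C(2)−J(9): -7≡19 → T
T(19)−D(3): 16 → Q
V(21)−J(9): 12 → M
R(17)−D(3): 14 → O

WUGLLRGMVHTQMO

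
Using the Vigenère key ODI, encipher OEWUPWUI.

Repeat the key across the message: ODIODIOD
O(14)+O(14): 28≡2 → C
E(4)+D(3): 7 → H
W(22)+I(8): 30≡4 → E
U(20)+O(14): 34≡8 → I
P(15)+D(3): 18 → S
W(22)+I(8): 30≡4 → E
U(20)+O(14): 34≡8 → I
I(8)+D(3): 11 → L

CHEISEIL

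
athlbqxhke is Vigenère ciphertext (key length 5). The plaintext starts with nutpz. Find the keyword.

nzowc

Subtract each crib letter from the matching ciphertext letter (mod 26):
a(0)−n(13)=-13≡13 → n
t(19)−u(20)=-1≡25 → z
h(7)−t(19)=-12≡14 → o
l(11)−p(15)=-4≡22 → w
b(1)−z(25)=-24≡2 → c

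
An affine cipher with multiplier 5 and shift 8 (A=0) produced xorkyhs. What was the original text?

The inverse of 5 mod 26 is 21, since 5·21=105≡1. Apply D(y)=21·(y−8) mod 26:
x(23): 21·(23−8)=315≡3 → d
o(14): 21·(14−8)=126≡22 → w
r(17): 21·(17−8)=189≡7 → h
k(10): 21·(10−8)=42≡16 → q
y(24): 21·(24−8)=336≡24 → y
h(7): 21·(7−8)=-21≡5 → f
s(18): 21·(18−8)=210≡2 → c

dwhqyfc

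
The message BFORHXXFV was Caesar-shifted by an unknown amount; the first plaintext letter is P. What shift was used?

From the crib: B(1)−P(15)=-14≡12, so the shift is 12.

12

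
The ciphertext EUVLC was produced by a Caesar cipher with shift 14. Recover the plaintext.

E(4): 4−14=-10≡16 → Q
U(20): 20−14=6 → G
V(21): 21−14=7 → H
L(11): 11−14=-3≡23 → X
C(2): 2−14=-12≡14 → O

QGHXO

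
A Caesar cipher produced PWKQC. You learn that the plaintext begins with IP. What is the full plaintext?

IPDJV

From the crib: P(15)−I(8)=7, so the shift is 7.
Subtract 7 from each ciphertext letter:
P(15): 15−7=8 → I
W(22): 22−7=15 → P
K(10): 10−7=3 → D
Q(16): 16−7=9 → J
C(2): 2−7=-5≡21 → V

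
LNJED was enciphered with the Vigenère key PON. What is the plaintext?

Repeat the key across the ciphertext: PONPO
L(11)−P(15): -4≡22 → W
N(13)−O(14): -1≡25 → Z
J(9)−N(13): -4≡22 → W
E(4)−P(15): -11≡15 → P
D(3)−O(14): -11≡15 → P

WZWPP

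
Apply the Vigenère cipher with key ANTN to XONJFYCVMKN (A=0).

Repeat the key across the message: ANTNANTNANT
X(23)+A(0): 23 → X
O(14)+N(13): 27≡1 → B
N(13)+T(19): 32≡6 → G
J(9)+N(13): 22 → W
F(5)+A(0): 5 → F
Y(24)+N(13): 37≡11 → L
C(2)+T(19): 21 → V
V(21)+N(13): 34≡8 → I
M(12)+A(0): 12 → M
K(10)+N(13): 23 → X
N(13)+T(19): 32≡6 → G

XBGWFLVIMXG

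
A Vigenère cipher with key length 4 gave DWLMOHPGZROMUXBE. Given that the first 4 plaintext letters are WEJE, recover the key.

HSCI

Subtract each crib letter from the matching ciphertext letter (mod 26):
D(3)−W(22)=-19≡7 → H
W(22)−E(4)=18 → S
L(11)−J(9)=2 → C
M(12)−E(4)=8 → I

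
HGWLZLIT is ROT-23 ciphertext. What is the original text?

KJZOCOLW

H(7): 7−23=-16≡10 → K
G(6): 6−23=-17≡9 → J
W(22): 22−23=-1≡25 → Z
L(11): 11−23=-12≡14 → O
Z(25): 25−23=2 → C
L(11): 11−23=-12≡14 → O
I(8): 8−23=-15≡11 → L
T(19): 19−23=-4≡22 → W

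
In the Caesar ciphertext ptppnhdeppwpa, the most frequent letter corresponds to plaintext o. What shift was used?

1

The most frequent ciphertext letter is p (appears 6 times).
p is position 15; o is position 14.
Shift = 1.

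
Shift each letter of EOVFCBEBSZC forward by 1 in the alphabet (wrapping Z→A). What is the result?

E(4): 4+1=5 → F
O(14): 14+1=15 → P
V(21): 21+1=22 → W
F(5): 5+1=6 → G
C(2): 2+1=3 → D
B(1): 1+1=2 → C
E(4): 4+1=5 → F
B(1): 1+1=2 → C
S(18): 18+1=19 → T
Z(25): 25+1=26≡0 → A
C(2): 2+1=3 → D

FPWGDCFCTAD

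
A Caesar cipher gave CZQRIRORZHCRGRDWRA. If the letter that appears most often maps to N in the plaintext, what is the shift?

The most frequent ciphertext letter is R (appears 6 times).
R is position 17; N is position 13.
Shift = 4.

4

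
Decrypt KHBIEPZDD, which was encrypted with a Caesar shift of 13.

XUOVRCMQQ

K(10): 10−13=-3≡23 → X
H(7): 7−13=-6≡20 → U
B(1): 1−13=-12≡14 → O
I(8): 8−13=-5≡21 → V
E(4): 4−13=-9≡17 → R
P(15): 15−13=2 → C
Z(25): 25−13=12 → M
D(3): 3−13=-10≡16 → Q
D(3): 3−13=-10≡16 → Q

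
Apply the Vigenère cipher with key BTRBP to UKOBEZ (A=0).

Repeat the key across the message: BTRBPB
U(20)+B(1): 21 → V
K(10)+T(19): 29≡3 → D
O(14)+R(17): 31≡5 → F
B(1)+B(1): 2 → C
E(4)+P(15): 19 → T
Z(25)+B(1): 26≡0 → A

VDFCTA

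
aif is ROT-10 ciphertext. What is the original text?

a(0): 0−10=-10≡16 → q
i(8): 8−10=-2≡24 → y
f(5): 5−10=-5≡21 → v

qyv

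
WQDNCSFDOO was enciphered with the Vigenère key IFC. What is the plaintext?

Repeat the key across the ciphertext: IFCIFCIFCI
W(22)−I(8): 14 → O
Q(16)−F(5): 11 → L
D(3)−C(2): 1 → B
N(13)−I(8): 5 → F
C(2)−F(5): -3≡23 → X
S(18)−C(2): 16 → Q
F(5)−I(8): -3≡23 → X
D(3)−F(5): -2≡24 → Y
O(14)−C(2): 12 → M
O(14)−I(8): 6 → G

OLBFXQXYMG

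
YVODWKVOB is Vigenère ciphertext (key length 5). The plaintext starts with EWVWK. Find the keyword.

UZTHM

Subtract each crib letter from the matching ciphertext letter (mod 26):
Y(24)−E(4)=20 → U
V(21)−W(22)=-1≡25 → Z
O(14)−V(21)=-7≡19 → T
D(3)−W(22)=-19≡7 → H
W(22)−K(10)=12 → M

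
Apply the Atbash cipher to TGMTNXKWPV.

GTNGMCPDKE

T(19) → G(6)
G(6) → T(19)
M(12) → N(13)
T(19) → G(6)
N(13) → M(12)
X(23) → C(2)
K(10) → P(15)
W(22) → D(3)
P(15) → K(10)
V(21) → E(4)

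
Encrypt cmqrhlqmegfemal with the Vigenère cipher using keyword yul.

agbpbwogpezpkuw

Repeat the key across the message: yulyulyulyulyul
c(2)+y(24): 26≡0 → a
m(12)+u(20): 32≡6 → g
q(16)+l(11): 27≡1 → b
r(17)+y(24): 41≡15 → p
h(7)+u(20): 27≡1 → b
l(11)+l(11): 22 → w
q(16)+y(24): 40≡14 → o
m(12)+u(20): 32≡6 → g
e(4)+l(11): 15 → p
g(6)+y(24): 30≡4 → e
f(5)+u(20): 25 → z
e(4)+l(11): 15 → p
m(12)+y(24): 36≡10 → k
a(0)+u(20): 20 → u
l(11)+l(11): 22 → w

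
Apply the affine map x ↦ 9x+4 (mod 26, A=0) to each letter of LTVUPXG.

ZTLCJDG

L(11): 9·11+4=103≡25 → Z
T(19): 9·19+4=175≡19 → T
V(21): 9·21+4=193≡11 → L
U(20): 9·20+4=184≡2 → C
P(15): 9·15+4=139≡9 → J
X(23): 9·23+4=211≡3 → D
G(6): 9·6+4=58≡6 → G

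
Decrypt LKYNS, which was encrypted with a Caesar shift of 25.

MLZOT

L(11): 11−25=-14≡12 → M
K(10): 10−25=-15≡11 → L
Y(24): 24−25=-1≡25 → Z
N(13): 13−25=-12≡14 → O
S(18): 18−25=-7≡19 → T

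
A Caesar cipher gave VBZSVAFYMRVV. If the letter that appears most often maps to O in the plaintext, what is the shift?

The most frequent ciphertext letter is V (appears 4 times).
V is position 21; O is position 14.
Shift = 7.

7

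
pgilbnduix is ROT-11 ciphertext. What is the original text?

evxaqcsjxm

p(15): 15−11=4 → e
g(6): 6−11=-5≡21 → v
i(8): 8−11=-3≡23 → x
l(11): 11−11=0 → a
b(1): 1−11=-10≡16 → q
n(13): 13−11=2 → c
d(3): 3−11=-8≡18 → s
u(20): 20−11=9 → j
i(8): 8−11=-3≡23 → x
x(23): 23−11=12 → m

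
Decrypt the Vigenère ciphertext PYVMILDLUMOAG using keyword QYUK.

Repeat the key across the ciphertext: QYUKQYUKQYUKQ
P(15)−Q(16): -1≡25 → Z
Y(24)−Y(24): 0 → A
V(21)−U(20): 1 → B
M(12)−K(10): 2 → C
I(8)−Q(16): -8≡18 → S
L(11)−Y(24): -13≡13 → N
D(3)−U(20): -17≡9 → J
L(11)−K(10): 1 → B
U(20)−Q(16): 4 → E
M(12)−Y(24): -12≡14 → O
O(14)−U(20): -6≡20 → U
A(0)−K(10): -10≡16 → Q
G(6)−Q(16): -10≡16 → Q

ZABCSNJBEOUQQ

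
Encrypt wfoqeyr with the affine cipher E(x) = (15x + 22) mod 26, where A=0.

otycesr

w(22): 15·22+22=352≡14 → o
f(5): 15·5+22=97≡19 → t
o(14): 15·14+22=232≡24 → y
q(16): 15·16+22=262≡2 → c
e(4): 15·4+22=82≡4 → e
y(24): 15·24+22=382≡18 → s
r(17): 15·17+22=277≡17 → r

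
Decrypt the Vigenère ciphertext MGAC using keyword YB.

OFCB

Repeat the key across the ciphertext: YBYB
M(12)−Y(24): -12≡14 → O
G(6)−B(1): 5 → F
A(0)−Y(24): -24≡2 → C
C(2)−B(1): 1 → B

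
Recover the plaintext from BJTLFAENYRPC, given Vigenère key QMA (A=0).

Repeat the key across the ciphertext: QMAQMAQMAQMA
B(1)−Q(16): -15≡11 → L
J(9)−M(12): -3≡23 → X
T(19)−A(0): 19 → T
L(11)−Q(16): -5≡21 → V
F(5)−M(12): -7≡19 → T
A(0)−A(0): 0 → A
E(4)−Q(16): -12≡14 → O
N(13)−M(12): 1 → B
Y(24)−A(0): 24 → Y
R(17)−Q(16): 1 → B
P(15)−M(12): 3 → D
C(2)−A(0): 2 → C

LXTVTAOBYBDC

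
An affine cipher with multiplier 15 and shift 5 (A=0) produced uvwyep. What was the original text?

bipdts

The inverse of 15 mod 26 is 7, since 15·7=105≡1. Apply D(y)=7·(y−5) mod 26:
u(20): 7·(20−5)=105≡1 → b
v(21): 7·(21−5)=112≡8 → i
w(22): 7·(22−5)=119≡15 → p
y(24): 7·(24−5)=133≡3 → d
e(4): 7·(4−5)=-7≡19 → t
p(15): 7·(15−5)=70≡18 → s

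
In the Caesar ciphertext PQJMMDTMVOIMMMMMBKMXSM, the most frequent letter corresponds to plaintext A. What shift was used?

12

The most frequent ciphertext letter is M (appears 10 times).
M is position 12; A is position 0.
Shift = 12.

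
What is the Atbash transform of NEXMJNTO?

N(13) → M(12)
E(4) → V(21)
X(23) → C(2)
M(12) → N(13)
J(9) → Q(16)
N(13) → M(12)
T(19) → G(6)
O(14) → L(11)

MVCNQMGL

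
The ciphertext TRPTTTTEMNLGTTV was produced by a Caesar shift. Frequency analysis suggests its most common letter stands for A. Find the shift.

The most frequent ciphertext letter is T (appears 7 times).
T is position 19; A is position 0.
Shift = 19.

19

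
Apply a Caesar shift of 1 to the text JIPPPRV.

KJQQQSW

J(9): 9+1=10 → K
I(8): 8+1=9 → J
P(15): 15+1=16 → Q
P(15): 15+1=16 → Q
P(15): 15+1=16 → Q
R(17): 17+1=18 → S
V(21): 21+1=22 → W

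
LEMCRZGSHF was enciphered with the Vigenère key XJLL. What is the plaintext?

OVBRUQVHKW

Repeat the key across the ciphertext: XJLLXJLLXJ
L(11)−X(23): -12≡14 → O
E(4)−J(9): -5≡21 → V
M(12)−L(11): 1 → B
C(2)−L(11): -9≡17 → R
R(17)−X(23): -6≡20 → U
Z(25)−J(9): 16 → Q
G(6)−L(11): -5≡21 → V
S(18)−L(11): 7 → H
H(7)−X(23): -16≡10 → K
F(5)−J(9): -4≡22 → W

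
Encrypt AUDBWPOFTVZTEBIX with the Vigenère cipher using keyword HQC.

Repeat the key across the message: HQCHQCHQCHQCHQCH
A(0)+H(7): 7 → H
U(20)+Q(16): 36≡10 → K
D(3)+C(2): 5 → F
B(1)+H(7): 8 → I
W(22)+Q(16): 38≡12 → M
P(15)+C(2): 17 → R
O(14)+H(7): 21 → V
F(5)+Q(16): 21 → V
T(19)+C(2): 21 → V
V(21)+H(7): 28≡2 → C
Z(25)+Q(16): 41≡15 → P
T(19)+C(2): 21 → V
E(4)+H(7): 11 → L
B(1)+Q(16): 17 → R
I(8)+C(2): 10 → K
X(23)+H(7): 30≡4 → E

HKFIMRVVVCPVLRKE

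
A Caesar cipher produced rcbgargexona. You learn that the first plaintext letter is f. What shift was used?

12

From the crib: r(17)−f(5)=12, so the shift is 12.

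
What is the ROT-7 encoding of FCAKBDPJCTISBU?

F(5): 5+7=12 → M
C(2): 2+7=9 → J
A(0): 0+7=7 → H
K(10): 10+7=17 → R
B(1): 1+7=8 → I
D(3): 3+7=10 → K
P(15): 15+7=22 → W
J(9): 9+7=16 → Q
C(2): 2+7=9 → J
T(19): 19+7=26≡0 → A
I(8): 8+7=15 → P
S(18): 18+7=25 → Z
B(1): 1+7=8 → I
U(20): 20+7=27≡1 → B

MJHRIKWQJAPZIB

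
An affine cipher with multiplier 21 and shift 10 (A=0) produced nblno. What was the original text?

The inverse of 21 mod 26 is 5, since 21·5=105≡1. Apply D(y)=5·(y−10) mod 26:
n(13): 5·(13−10)=15 → p
b(1): 5·(1−10)=-45≡7 → h
l(11): 5·(11−10)=5 → f
n(13): 5·(13−10)=15 → p
o(14): 5·(14−10)=20 → u

phfpu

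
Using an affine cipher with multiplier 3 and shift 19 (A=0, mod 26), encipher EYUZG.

FNBQL

E(4): 3·4+19=31≡5 → F
Y(24): 3·24+19=91≡13 → N
U(20): 3·20+19=79≡1 → B
Z(25): 3·25+19=94≡16 → Q
G(6): 3·6+19=37≡11 → L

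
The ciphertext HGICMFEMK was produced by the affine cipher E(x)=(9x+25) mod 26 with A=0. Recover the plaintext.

The inverse of 9 mod 26 is 3, since 9·3=27≡1. Apply D(y)=3·(y−25) mod 26:
H(7): 3·(7−25)=-54≡24 → Y
G(6): 3·(6−25)=-57≡21 → V
I(8): 3·(8−25)=-51≡1 → B
C(2): 3·(2−25)=-69≡9 → J
M(12): 3·(12−25)=-39≡13 → N
F(5): 3·(5−25)=-60≡18 → S
E(4): 3·(4−25)=-63≡15 → P
M(12): 3·(12−25)=-39≡13 → N
K(10): 3·(10−25)=-45≡7 → H

YVBJNSPNH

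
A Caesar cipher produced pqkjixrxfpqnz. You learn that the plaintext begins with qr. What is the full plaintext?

qrlkjysygqroa

From the crib: p(15)−q(16)=-1≡25, so the shift is 25.
Subtract 25 from each ciphertext letter:
p(15): 15−25=-10≡16 → q
q(16): 16−25=-9≡17 → r
k(10): 10−25=-15≡11 → l
j(9): 9−25=-16≡10 → k
i(8): 8−25=-17≡9 → j
x(23): 23−25=-2≡24 → y
r(17): 17−25=-8≡18 → s
x(23): 23−25=-2≡24 → y
f(5): 5−25=-20≡6 → g
p(15): 15−25=-10≡16 → q
q(16): 16−25=-9≡17 → r
n(13): 13−25=-12≡14 → o
z(25): 25−25=0 → a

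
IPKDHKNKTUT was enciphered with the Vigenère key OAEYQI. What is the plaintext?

UPGFRCZKPWD

Repeat the key across the ciphertext: OAEYQIOAEYQ
I(8)−O(14): -6≡20 → U
P(15)−A(0): 15 → P
K(10)−E(4): 6 → G
D(3)−Y(24): -21≡5 → F
H(7)−Q(16): -9≡17 → R
K(10)−I(8): 2 → C
N(13)−O(14): -1≡25 → Z
K(10)−A(0): 10 → K
T(19)−E(4): 15 → P
U(20)−Y(24): -4≡22 → W
T(19)−Q(16): 3 → D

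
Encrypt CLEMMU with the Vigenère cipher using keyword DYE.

Repeat the key across the message: DYEDYE
C(2)+D(3): 5 → F
L(11)+Y(24): 35≡9 → J
E(4)+E(4): 8 → I
M(12)+D(3): 15 → P
M(12)+Y(24): 36≡10 → K
U(20)+E(4): 24 → Y

FJIPKY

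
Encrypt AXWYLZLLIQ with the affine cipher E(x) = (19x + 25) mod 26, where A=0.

ZUBNAGAAVR

A(0): 19·0+25=25 → Z
X(23): 19·23+25=462≡20 → U
W(22): 19·22+25=443≡1 → B
Y(24): 19·24+25=481≡13 → N
L(11): 19·11+25=234≡0 → A
Z(25): 19·25+25=500≡6 → G
L(11): 19·11+25=234≡0 → A
L(11): 19·11+25=234≡0 → A
I(8): 19·8+25=177≡21 → V
Q(16): 19·16+25=329≡17 → R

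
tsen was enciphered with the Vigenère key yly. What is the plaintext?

Repeat the key across the ciphertext: ylyy
t(19)−y(24): -5≡21 → v
s(18)−l(11): 7 → h
e(4)−y(24): -20≡6 → g
n(13)−y(24): -11≡15 → p

vhgp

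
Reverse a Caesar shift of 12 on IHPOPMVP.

WVDCDAJD

I(8): 8−12=-4≡22 → W
H(7): 7−12=-5≡21 → V
P(15): 15−12=3 → D
O(14): 14−12=2 → C
P(15): 15−12=3 → D
M(12): 12−12=0 → A
V(21): 21−12=9 → J
P(15): 15−12=3 → D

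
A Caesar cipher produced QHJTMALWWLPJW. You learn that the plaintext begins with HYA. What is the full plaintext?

HYAKDRCNNCGAN

From the crib: Q(16)−H(7)=9, so the shift is 9.
Subtract 9 from each ciphertext letter:
Q(16): 16−9=7 → H
H(7): 7−9=-2≡24 → Y
J(9): 9−9=0 → A
T(19): 19−9=10 → K
M(12): 12−9=3 → D
A(0): 0−9=-9≡17 → R
L(11): 11−9=2 → C
W(22): 22−9=13 → N
W(22): 22−9=13 → N
L(11): 11−9=2 → C
P(15): 15−9=6 → G
J(9): 9−9=0 → A
W(22): 22−9=13 → N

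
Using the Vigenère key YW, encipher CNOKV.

Repeat the key across the message: YWYWY
C(2)+Y(24): 26≡0 → A
N(13)+W(22): 35≡9 → J
O(14)+Y(24): 38≡12 → M
K(10)+W(22): 32≡6 → G
V(21)+Y(24): 45≡19 → T

AJMGT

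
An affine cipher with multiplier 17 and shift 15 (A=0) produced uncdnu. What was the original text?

lgnkgl

The inverse of 17 mod 26 is 23, since 17·23=391≡1. Apply D(y)=23·(y−15) mod 26:
u(20): 23·(20−15)=115≡11 → l
n(13): 23·(13−15)=-46≡6 → g
c(2): 23·(2−15)=-299≡13 → n
d(3): 23·(3−15)=-276≡10 → k
n(13): 23·(13−15)=-46≡6 → g
u(20): 23·(20−15)=115≡11 → l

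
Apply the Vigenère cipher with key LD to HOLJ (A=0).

SRWM

Repeat the key across the message: LDLD
H(7)+L(11): 18 → S
O(14)+D(3): 17 → R
L(11)+L(11): 22 → W
J(9)+D(3): 12 → M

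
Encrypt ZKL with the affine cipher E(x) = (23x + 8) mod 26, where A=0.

Z(25): 23·25+8=583≡11 → L
K(10): 23·10+8=238≡4 → E
L(11): 23·11+8=261≡1 → B

LEB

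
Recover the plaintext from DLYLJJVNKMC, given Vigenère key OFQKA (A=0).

PGIBJVQXAMO

Repeat the key across the ciphertext: OFQKAOFQKAO
D(3)−O(14): -11≡15 → P
L(11)−F(5): 6 → G
Y(24)−Q(16): 8 → I
L(11)−K(10): 1 → B
J(9)−A(0): 9 → J
J(9)−O(14): -5≡21 → V
V(21)−F(5): 16 → Q
N(13)−Q(16): -3≡23 → X
K(10)−K(10): 0 → A
M(12)−A(0): 12 → M
C(2)−O(14): -12≡14 → O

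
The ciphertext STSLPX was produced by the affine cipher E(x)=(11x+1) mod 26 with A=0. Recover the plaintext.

LELIGC

The inverse of 11 mod 26 is 19, since 11·19=209≡1. Apply D(y)=19·(y−1) mod 26:
S(18): 19·(18−1)=323≡11 → L
T(19): 19·(19−1)=342≡4 → E
S(18): 19·(18−1)=323≡11 → L
L(11): 19·(11−1)=190≡8 → I
P(15): 19·(15−1)=266≡6 → G
X(23): 19·(23−1)=418≡2 → C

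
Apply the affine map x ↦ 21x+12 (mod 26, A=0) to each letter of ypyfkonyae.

y(24): 21·24+12=516≡22 → w
p(15): 21·15+12=327≡15 → p
y(24): 21·24+12=516≡22 → w
f(5): 21·5+12=117≡13 → n
k(10): 21·10+12=222≡14 → o
o(14): 21·14+12=306≡20 → u
n(13): 21·13+12=285≡25 → z
y(24): 21·24+12=516≡22 → w
a(0): 21·0+12=12 → m
e(4): 21·4+12=96≡18 → s

wpwnouzwms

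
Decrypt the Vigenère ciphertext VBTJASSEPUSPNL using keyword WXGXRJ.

ZENMJJWHJXBGRO

Repeat the key across the ciphertext: WXGXRJWXGXRJWX
V(21)−W(22): -1≡25 → Z
B(1)−X(23): -22≡4 → E
T(19)−G(6): 13 → N
J(9)−X(23): -14≡12 → M
A(0)−R(17): -17≡9 → J
S(18)−J(9): 9 → J
S(18)−W(22): -4≡22 → W
E(4)−X(23): -19≡7 → H
P(15)−G(6): 9 → J
U(20)−X(23): -3≡23 → X
S(18)−R(17): 1 → B
P(15)−J(9): 6 → G
N(13)−W(22): -9≡17 → R
L(11)−X(23): -12≡14 → O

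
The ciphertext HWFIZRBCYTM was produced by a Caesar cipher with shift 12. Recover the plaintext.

H(7): 7−12=-5≡21 → V
W(22): 22−12=10 → K
F(5): 5−12=-7≡19 → T
I(8): 8−12=-4≡22 → W
Z(25): 25−12=13 → N
R(17): 17−12=5 → F
B(1): 1−12=-11≡15 → P
C(2): 2−12=-10≡16 → Q
Y(24): 24−12=12 → M
T(19): 19−12=7 → H
M(12): 12−12=0 → A

VKTWNFPQMHA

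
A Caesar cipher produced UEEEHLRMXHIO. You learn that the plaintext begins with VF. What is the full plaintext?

From the crib: U(20)−V(21)=-1≡25, so the shift is 25.
Subtract 25 from each ciphertext letter:
U(20): 20−25=-5≡21 → V
E(4): 4−25=-21≡5 → F
E(4): 4−25=-21≡5 → F
E(4): 4−25=-21≡5 → F
H(7): 7−25=-18≡8 → I
L(11): 11−25=-14≡12 → M
R(17): 17−25=-8≡18 → S
M(12): 12−25=-13≡13 → N
X(23): 23−25=-2≡24 → Y
H(7): 7−25=-18≡8 → I
I(8): 8−25=-17≡9 → J
O(14): 14−25=-11≡15 → P

VFFFIMSNYIJP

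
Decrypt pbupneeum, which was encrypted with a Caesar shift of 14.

p(15): 15−14=1 → b
b(1): 1−14=-13≡13 → n
u(20): 20−14=6 → g
p(15): 15−14=1 → b
n(13): 13−14=-1≡25 → z
e(4): 4−14=-10≡16 → q
e(4): 4−14=-10≡16 → q
u(20): 20−14=6 → g
m(12): 12−14=-2≡24 → y

bngbzqqgy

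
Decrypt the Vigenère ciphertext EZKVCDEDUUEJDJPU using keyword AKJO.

EPBHCTVPUKVVDZGG

Repeat the key across the ciphertext: AKJOAKJOAKJOAKJO
E(4)−A(0): 4 → E
Z(25)−K(10): 15 → P
K(10)−J(9): 1 → B
V(21)−O(14): 7 → H
C(2)−A(0): 2 → C
D(3)−K(10): -7≡19 → T
E(4)−J(9): -5≡21 → V
D(3)−O(14): -11≡15 → P
U(20)−A(0): 20 → U
U(20)−K(10): 10 → K
E(4)−J(9): -5≡21 → V
J(9)−O(14): -5≡21 → V
D(3)−A(0): 3 → D
J(9)−K(10): -1≡25 → Z
P(15)−J(9): 6 → G
U(20)−O(14): 6 → G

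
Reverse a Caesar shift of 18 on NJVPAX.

VRDXIF

N(13): 13−18=-5≡21 → V
J(9): 9−18=-9≡17 → R
V(21): 21−18=3 → D
P(15): 15−18=-3≡23 → X
A(0): 0−18=-18≡8 → I
X(23): 23−18=5 → F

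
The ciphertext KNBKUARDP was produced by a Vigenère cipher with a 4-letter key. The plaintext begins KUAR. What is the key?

ATBT

Subtract each crib letter from the matching ciphertext letter (mod 26):
K(10)−K(10)=0 → A
N(13)−U(20)=-7≡19 → T
B(1)−A(0)=1 → B
K(10)−R(17)=-7≡19 → T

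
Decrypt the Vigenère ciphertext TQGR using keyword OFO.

Repeat the key across the ciphertext: OFOO
T(19)−O(14): 5 → F
Q(16)−F(5): 11 → L
G(6)−O(14): -8≡18 → S
R(17)−O(14): 3 → D

FLSD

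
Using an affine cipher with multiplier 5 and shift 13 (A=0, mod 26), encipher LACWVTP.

QNXTOEK

L(11): 5·11+13=68≡16 → Q
A(0): 5·0+13=13 → N
C(2): 5·2+13=23 → X
W(22): 5·22+13=123≡19 → T
V(21): 5·21+13=118≡14 → O
T(19): 5·19+13=108≡4 → E
P(15): 5·15+13=88≡10 → K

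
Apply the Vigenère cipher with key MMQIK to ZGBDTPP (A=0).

LSRLDBB

Repeat the key across the message: MMQIKMM
Z(25)+M(12): 37≡11 → L
G(6)+M(12): 18 → S
B(1)+Q(16): 17 → R
D(3)+I(8): 11 → L
T(19)+K(10): 29≡3 → D
P(15)+M(12): 27≡1 → B
P(15)+M(12): 27≡1 → B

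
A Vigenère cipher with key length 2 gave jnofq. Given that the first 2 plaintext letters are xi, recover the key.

Subtract each crib letter from the matching ciphertext letter (mod 26):
j(9)−x(23)=-14≡12 → m
n(13)−i(8)=5 → f

mf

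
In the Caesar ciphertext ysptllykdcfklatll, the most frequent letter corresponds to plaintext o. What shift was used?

23

The most frequent ciphertext letter is l (appears 5 times).
l is position 11; o is position 14.
Shift = -3≡23.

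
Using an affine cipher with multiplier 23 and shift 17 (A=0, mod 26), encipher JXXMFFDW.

J(9): 23·9+17=224≡16 → Q
X(23): 23·23+17=546≡0 → A
X(23): 23·23+17=546≡0 → A
M(12): 23·12+17=293≡7 → H
F(5): 23·5+17=132≡2 → C
F(5): 23·5+17=132≡2 → C
D(3): 23·3+17=86≡8 → I
W(22): 23·22+17=523≡3 → D

QAAHCCID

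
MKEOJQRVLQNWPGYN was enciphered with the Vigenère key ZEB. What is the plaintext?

NGDPFPSRKRJVQCXO

Repeat the key across the ciphertext: ZEBZEBZEBZEBZEBZ
M(12)−Z(25): -13≡13 → N
K(10)−E(4): 6 → G
E(4)−B(1): 3 → D
O(14)−Z(25): -11≡15 → P
J(9)−E(4): 5 → F
Q(16)−B(1): 15 → P
R(17)−Z(25): -8≡18 → S
V(21)−E(4): 17 → R
L(11)−B(1): 10 → K
Q(16)−Z(25): -9≡17 → R
N(13)−E(4): 9 → J
W(22)−B(1): 21 → V
P(15)−Z(25): -10≡16 → Q
G(6)−E(4): 2 → C
Y(24)−B(1): 23 → X
N(13)−Z(25): -12≡14 → O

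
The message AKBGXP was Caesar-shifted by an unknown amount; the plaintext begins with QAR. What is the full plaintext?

QARWNF

From the crib: A(0)−Q(16)=-16≡10, so the shift is 10.
Subtract 10 from each ciphertext letter:
A(0): 0−10=-10≡16 → Q
K(10): 10−10=0 → A
B(1): 1−10=-9≡17 → R
G(6): 6−10=-4≡22 → W
X(23): 23−10=13 → N
P(15): 15−10=5 → F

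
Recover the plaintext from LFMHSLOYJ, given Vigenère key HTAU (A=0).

EMMNLSOEC

Repeat the key across the ciphertext: HTAUHTAUH
L(11)−H(7): 4 → E
F(5)−T(19): -14≡12 → M
M(12)−A(0): 12 → M
H(7)−U(20): -13≡13 → N
S(18)−H(7): 11 → L
L(11)−T(19): -8≡18 → S
O(14)−A(0): 14 → O
Y(24)−U(20): 4 → E
J(9)−H(7): 2 → C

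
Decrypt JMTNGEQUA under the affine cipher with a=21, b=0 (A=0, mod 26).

The inverse of 21 mod 26 is 5, since 21·5=105≡1. Apply D(y)=5·(y−0) mod 26:
J(9): 5·(9−0)=45≡19 → T
M(12): 5·(12−0)=60≡8 → I
T(19): 5·(19−0)=95≡17 → R
N(13): 5·(13−0)=65≡13 → N
G(6): 5·(6−0)=30≡4 → E
E(4): 5·(4−0)=20 → U
Q(16): 5·(16−0)=80≡2 → C
U(20): 5·(20−0)=100≡22 → W
A(0): 5·(0−0)=0 → A

TIRNEUCWA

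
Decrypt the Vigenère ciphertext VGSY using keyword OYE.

Repeat the key across the ciphertext: OYEO
V(21)−O(14): 7 → H
G(6)−Y(24): -18≡8 → I
S(18)−E(4): 14 → O
Y(24)−O(14): 10 → K

HIOK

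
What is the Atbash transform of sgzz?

htaa

s(18) → h(7)
g(6) → t(19)
z(25) → a(0)
z(25) → a(0)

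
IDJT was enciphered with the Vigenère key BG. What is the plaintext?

Repeat the key across the ciphertext: BGBG
I(8)−B(1): 7 → H
D(3)−G(6): -3≡23 → X
J(9)−B(1): 8 → I
T(19)−G(6): 13 → N

HXIN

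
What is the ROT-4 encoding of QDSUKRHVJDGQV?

Q(16): 16+4=20 → U
D(3): 3+4=7 → H
S(18): 18+4=22 → W
U(20): 20+4=24 → Y
K(10): 10+4=14 → O
R(17): 17+4=21 → V
H(7): 7+4=11 → L
V(21): 21+4=25 → Z
J(9): 9+4=13 → N
D(3): 3+4=7 → H
G(6): 6+4=10 → K
Q(16): 16+4=20 → U
V(21): 21+4=25 → Z

UHWYOVLZNHKUZ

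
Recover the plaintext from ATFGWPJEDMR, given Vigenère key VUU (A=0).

FZLLCVOKJRX

Repeat the key across the ciphertext: VUUVUUVUUVU
A(0)−V(21): -21≡5 → F
T(19)−U(20): -1≡25 → Z
F(5)−U(20): -15≡11 → L
G(6)−V(21): -15≡11 → L
W(22)−U(20): 2 → C
P(15)−U(20): -5≡21 → V
J(9)−V(21): -12≡14 → O
E(4)−U(20): -16≡10 → K
D(3)−U(20): -17≡9 → J
M(12)−V(21): -9≡17 → R
R(17)−U(20): -3≡23 → X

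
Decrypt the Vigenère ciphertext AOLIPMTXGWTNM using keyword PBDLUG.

LNIXVGEWDLZHX

Repeat the key across the ciphertext: PBDLUGPBDLUGP
A(0)−P(15): -15≡11 → L
O(14)−B(1): 13 → N
L(11)−D(3): 8 → I
I(8)−L(11): -3≡23 → X
P(15)−U(20): -5≡21 → V
M(12)−G(6): 6 → G
T(19)−P(15): 4 → E
X(23)−B(1): 22 → W
G(6)−D(3): 3 → D
W(22)−L(11): 11 → L
T(19)−U(20): -1≡25 → Z
N(13)−G(6): 7 → H
M(12)−P(15): -3≡23 → X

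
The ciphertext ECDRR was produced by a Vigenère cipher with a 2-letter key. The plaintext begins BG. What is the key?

DW

Subtract each crib letter from the matching ciphertext letter (mod 26):
E(4)−B(1)=3 → D
C(2)−G(6)=-4≡22 → W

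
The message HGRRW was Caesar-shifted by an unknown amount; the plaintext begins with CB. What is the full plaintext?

CBMMR

From the crib: H(7)−C(2)=5, so the shift is 5.
Subtract 5 from each ciphertext letter:
H(7): 7−5=2 → C
G(6): 6−5=1 → B
R(17): 17−5=12 → M
R(17): 17−5=12 → M
W(22): 22−5=17 → R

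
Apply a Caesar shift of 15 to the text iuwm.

i(8): 8+15=23 → x
u(20): 20+15=35≡9 → j
w(22): 22+15=37≡11 → l
m(12): 12+15=27≡1 → b

xjlb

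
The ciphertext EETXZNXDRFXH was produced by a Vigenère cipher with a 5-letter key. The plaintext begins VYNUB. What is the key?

Subtract each crib letter from the matching ciphertext letter (mod 26):
E(4)−V(21)=-17≡9 → J
E(4)−Y(24)=-20≡6 → G
T(19)−N(13)=6 → G
X(23)−U(20)=3 → D
Z(25)−B(1)=24 → Y

JGGDY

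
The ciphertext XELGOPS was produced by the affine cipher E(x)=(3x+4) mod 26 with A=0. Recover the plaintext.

PALSMVW

The inverse of 3 mod 26 is 9, since 3·9=27≡1. Apply D(y)=9·(y−4) mod 26:
X(23): 9·(23−4)=171≡15 → P
E(4): 9·(4−4)=0 → A
L(11): 9·(11−4)=63≡11 → L
G(6): 9·(6−4)=18 → S
O(14): 9·(14−4)=90≡12 → M
P(15): 9·(15−4)=99≡21 → V
S(18): 9·(18−4)=126≡22 → W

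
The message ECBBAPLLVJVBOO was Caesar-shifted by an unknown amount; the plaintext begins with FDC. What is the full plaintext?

From the crib: E(4)−F(5)=-1≡25, so the shift is 25.
Subtract 25 from each ciphertext letter:
E(4): 4−25=-21≡5 → F
C(2): 2−25=-23≡3 → D
B(1): 1−25=-24≡2 → C
B(1): 1−25=-24≡2 → C
A(0): 0−25=-25≡1 → B
P(15): 15−25=-10≡16 → Q
L(11): 11−25=-14≡12 → M
L(11): 11−25=-14≡12 → M
V(21): 21−25=-4≡22 → W
J(9): 9−25=-16≡10 → K
V(21): 21−25=-4≡22 → W
B(1): 1−25=-24≡2 → C
O(14): 14−25=-11≡15 → P
O(14): 14−25=-11≡15 → P

FDCCBQMMWKWCPP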